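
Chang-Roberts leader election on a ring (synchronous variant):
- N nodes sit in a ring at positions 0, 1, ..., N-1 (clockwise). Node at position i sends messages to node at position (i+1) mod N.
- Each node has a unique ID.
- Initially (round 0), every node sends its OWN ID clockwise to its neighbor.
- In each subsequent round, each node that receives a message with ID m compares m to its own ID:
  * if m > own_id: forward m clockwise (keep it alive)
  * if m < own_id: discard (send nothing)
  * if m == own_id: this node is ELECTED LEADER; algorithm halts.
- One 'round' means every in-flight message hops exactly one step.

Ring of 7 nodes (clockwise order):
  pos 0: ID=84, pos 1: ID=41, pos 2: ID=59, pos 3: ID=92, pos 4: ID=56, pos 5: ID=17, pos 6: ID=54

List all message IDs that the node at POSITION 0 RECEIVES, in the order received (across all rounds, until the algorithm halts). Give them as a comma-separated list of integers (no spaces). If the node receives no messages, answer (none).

Answer: 54,56,92

Derivation:
Round 1: pos1(id41) recv 84: fwd; pos2(id59) recv 41: drop; pos3(id92) recv 59: drop; pos4(id56) recv 92: fwd; pos5(id17) recv 56: fwd; pos6(id54) recv 17: drop; pos0(id84) recv 54: drop
Round 2: pos2(id59) recv 84: fwd; pos5(id17) recv 92: fwd; pos6(id54) recv 56: fwd
Round 3: pos3(id92) recv 84: drop; pos6(id54) recv 92: fwd; pos0(id84) recv 56: drop
Round 4: pos0(id84) recv 92: fwd
Round 5: pos1(id41) recv 92: fwd
Round 6: pos2(id59) recv 92: fwd
Round 7: pos3(id92) recv 92: ELECTED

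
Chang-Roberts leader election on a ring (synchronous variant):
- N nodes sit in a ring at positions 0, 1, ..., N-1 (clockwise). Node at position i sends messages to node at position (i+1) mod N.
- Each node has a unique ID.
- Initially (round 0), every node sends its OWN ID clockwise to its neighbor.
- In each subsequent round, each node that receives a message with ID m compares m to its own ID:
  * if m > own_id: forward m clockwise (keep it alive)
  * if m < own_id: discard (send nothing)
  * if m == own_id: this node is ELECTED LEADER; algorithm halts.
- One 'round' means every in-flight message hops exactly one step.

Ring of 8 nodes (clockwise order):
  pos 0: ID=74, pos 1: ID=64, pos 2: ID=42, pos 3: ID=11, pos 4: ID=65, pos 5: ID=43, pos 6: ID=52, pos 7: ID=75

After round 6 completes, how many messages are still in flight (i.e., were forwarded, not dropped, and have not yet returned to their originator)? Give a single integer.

Answer: 2

Derivation:
Round 1: pos1(id64) recv 74: fwd; pos2(id42) recv 64: fwd; pos3(id11) recv 42: fwd; pos4(id65) recv 11: drop; pos5(id43) recv 65: fwd; pos6(id52) recv 43: drop; pos7(id75) recv 52: drop; pos0(id74) recv 75: fwd
Round 2: pos2(id42) recv 74: fwd; pos3(id11) recv 64: fwd; pos4(id65) recv 42: drop; pos6(id52) recv 65: fwd; pos1(id64) recv 75: fwd
Round 3: pos3(id11) recv 74: fwd; pos4(id65) recv 64: drop; pos7(id75) recv 65: drop; pos2(id42) recv 75: fwd
Round 4: pos4(id65) recv 74: fwd; pos3(id11) recv 75: fwd
Round 5: pos5(id43) recv 74: fwd; pos4(id65) recv 75: fwd
Round 6: pos6(id52) recv 74: fwd; pos5(id43) recv 75: fwd
After round 6: 2 messages still in flight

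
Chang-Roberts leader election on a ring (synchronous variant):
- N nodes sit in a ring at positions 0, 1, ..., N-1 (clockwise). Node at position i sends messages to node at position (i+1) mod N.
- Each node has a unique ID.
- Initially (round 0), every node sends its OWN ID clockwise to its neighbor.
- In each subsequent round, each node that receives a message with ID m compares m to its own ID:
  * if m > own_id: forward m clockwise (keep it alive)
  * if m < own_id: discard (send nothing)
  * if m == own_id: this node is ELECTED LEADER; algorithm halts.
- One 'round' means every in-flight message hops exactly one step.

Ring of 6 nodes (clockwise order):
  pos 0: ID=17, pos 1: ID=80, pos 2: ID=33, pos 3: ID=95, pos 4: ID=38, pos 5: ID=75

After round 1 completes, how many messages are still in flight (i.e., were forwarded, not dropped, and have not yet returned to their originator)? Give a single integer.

Answer: 3

Derivation:
Round 1: pos1(id80) recv 17: drop; pos2(id33) recv 80: fwd; pos3(id95) recv 33: drop; pos4(id38) recv 95: fwd; pos5(id75) recv 38: drop; pos0(id17) recv 75: fwd
After round 1: 3 messages still in flight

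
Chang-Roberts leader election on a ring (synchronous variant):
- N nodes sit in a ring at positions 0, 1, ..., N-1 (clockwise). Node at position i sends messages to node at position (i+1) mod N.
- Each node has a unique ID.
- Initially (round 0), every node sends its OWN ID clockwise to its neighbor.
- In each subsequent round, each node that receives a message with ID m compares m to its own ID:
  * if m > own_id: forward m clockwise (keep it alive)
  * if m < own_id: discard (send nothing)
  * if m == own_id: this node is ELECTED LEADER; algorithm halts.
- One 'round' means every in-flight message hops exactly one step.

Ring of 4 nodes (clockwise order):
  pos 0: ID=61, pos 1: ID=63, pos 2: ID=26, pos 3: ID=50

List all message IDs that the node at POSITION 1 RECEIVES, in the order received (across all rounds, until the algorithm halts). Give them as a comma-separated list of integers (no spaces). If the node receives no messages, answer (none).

Answer: 61,63

Derivation:
Round 1: pos1(id63) recv 61: drop; pos2(id26) recv 63: fwd; pos3(id50) recv 26: drop; pos0(id61) recv 50: drop
Round 2: pos3(id50) recv 63: fwd
Round 3: pos0(id61) recv 63: fwd
Round 4: pos1(id63) recv 63: ELECTED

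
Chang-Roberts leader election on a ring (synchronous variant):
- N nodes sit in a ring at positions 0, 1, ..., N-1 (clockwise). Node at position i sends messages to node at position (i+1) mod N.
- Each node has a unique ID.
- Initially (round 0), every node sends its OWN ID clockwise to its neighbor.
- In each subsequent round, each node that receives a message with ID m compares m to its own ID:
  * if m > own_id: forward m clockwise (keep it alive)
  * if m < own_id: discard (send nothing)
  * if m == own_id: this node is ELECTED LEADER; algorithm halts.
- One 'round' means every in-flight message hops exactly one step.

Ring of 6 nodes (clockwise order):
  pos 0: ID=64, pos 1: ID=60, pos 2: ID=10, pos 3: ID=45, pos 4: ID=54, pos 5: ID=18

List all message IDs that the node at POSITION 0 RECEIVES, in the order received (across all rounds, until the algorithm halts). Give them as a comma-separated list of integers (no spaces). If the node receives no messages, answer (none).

Answer: 18,54,60,64

Derivation:
Round 1: pos1(id60) recv 64: fwd; pos2(id10) recv 60: fwd; pos3(id45) recv 10: drop; pos4(id54) recv 45: drop; pos5(id18) recv 54: fwd; pos0(id64) recv 18: drop
Round 2: pos2(id10) recv 64: fwd; pos3(id45) recv 60: fwd; pos0(id64) recv 54: drop
Round 3: pos3(id45) recv 64: fwd; pos4(id54) recv 60: fwd
Round 4: pos4(id54) recv 64: fwd; pos5(id18) recv 60: fwd
Round 5: pos5(id18) recv 64: fwd; pos0(id64) recv 60: drop
Round 6: pos0(id64) recv 64: ELECTED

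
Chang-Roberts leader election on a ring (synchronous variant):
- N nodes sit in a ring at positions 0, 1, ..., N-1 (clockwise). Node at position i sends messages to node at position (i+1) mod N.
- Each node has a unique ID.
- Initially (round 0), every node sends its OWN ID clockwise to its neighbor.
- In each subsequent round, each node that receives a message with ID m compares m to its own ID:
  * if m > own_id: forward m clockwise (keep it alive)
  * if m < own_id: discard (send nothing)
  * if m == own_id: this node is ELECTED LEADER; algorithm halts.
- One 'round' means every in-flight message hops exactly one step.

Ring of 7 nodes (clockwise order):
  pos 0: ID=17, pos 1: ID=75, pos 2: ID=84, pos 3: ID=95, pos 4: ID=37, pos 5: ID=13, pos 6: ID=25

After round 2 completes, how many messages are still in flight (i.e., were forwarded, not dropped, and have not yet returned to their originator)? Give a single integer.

Answer: 2

Derivation:
Round 1: pos1(id75) recv 17: drop; pos2(id84) recv 75: drop; pos3(id95) recv 84: drop; pos4(id37) recv 95: fwd; pos5(id13) recv 37: fwd; pos6(id25) recv 13: drop; pos0(id17) recv 25: fwd
Round 2: pos5(id13) recv 95: fwd; pos6(id25) recv 37: fwd; pos1(id75) recv 25: drop
After round 2: 2 messages still in flight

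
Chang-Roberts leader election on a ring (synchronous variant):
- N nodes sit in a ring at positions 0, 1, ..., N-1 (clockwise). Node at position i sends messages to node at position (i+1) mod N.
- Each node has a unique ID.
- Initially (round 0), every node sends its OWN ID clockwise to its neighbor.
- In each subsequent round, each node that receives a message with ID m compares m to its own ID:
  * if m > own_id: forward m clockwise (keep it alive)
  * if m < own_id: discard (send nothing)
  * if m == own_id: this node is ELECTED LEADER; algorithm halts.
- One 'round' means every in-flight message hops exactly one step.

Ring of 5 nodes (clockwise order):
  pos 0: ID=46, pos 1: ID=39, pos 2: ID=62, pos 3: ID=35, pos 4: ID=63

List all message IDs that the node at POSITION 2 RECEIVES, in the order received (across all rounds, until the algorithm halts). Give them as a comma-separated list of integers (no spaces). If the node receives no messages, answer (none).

Round 1: pos1(id39) recv 46: fwd; pos2(id62) recv 39: drop; pos3(id35) recv 62: fwd; pos4(id63) recv 35: drop; pos0(id46) recv 63: fwd
Round 2: pos2(id62) recv 46: drop; pos4(id63) recv 62: drop; pos1(id39) recv 63: fwd
Round 3: pos2(id62) recv 63: fwd
Round 4: pos3(id35) recv 63: fwd
Round 5: pos4(id63) recv 63: ELECTED

Answer: 39,46,63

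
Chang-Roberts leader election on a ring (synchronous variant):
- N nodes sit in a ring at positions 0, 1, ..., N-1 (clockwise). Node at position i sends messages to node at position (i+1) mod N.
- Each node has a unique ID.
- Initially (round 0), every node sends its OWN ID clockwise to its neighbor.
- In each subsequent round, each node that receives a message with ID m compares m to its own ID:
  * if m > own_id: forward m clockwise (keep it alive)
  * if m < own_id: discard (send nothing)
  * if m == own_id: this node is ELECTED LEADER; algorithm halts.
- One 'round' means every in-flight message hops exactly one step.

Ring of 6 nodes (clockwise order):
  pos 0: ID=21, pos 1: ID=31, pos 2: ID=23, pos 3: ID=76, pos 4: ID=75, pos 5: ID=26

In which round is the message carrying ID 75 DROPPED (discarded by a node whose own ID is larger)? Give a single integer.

Round 1: pos1(id31) recv 21: drop; pos2(id23) recv 31: fwd; pos3(id76) recv 23: drop; pos4(id75) recv 76: fwd; pos5(id26) recv 75: fwd; pos0(id21) recv 26: fwd
Round 2: pos3(id76) recv 31: drop; pos5(id26) recv 76: fwd; pos0(id21) recv 75: fwd; pos1(id31) recv 26: drop
Round 3: pos0(id21) recv 76: fwd; pos1(id31) recv 75: fwd
Round 4: pos1(id31) recv 76: fwd; pos2(id23) recv 75: fwd
Round 5: pos2(id23) recv 76: fwd; pos3(id76) recv 75: drop
Round 6: pos3(id76) recv 76: ELECTED
Message ID 75 originates at pos 4; dropped at pos 3 in round 5

Answer: 5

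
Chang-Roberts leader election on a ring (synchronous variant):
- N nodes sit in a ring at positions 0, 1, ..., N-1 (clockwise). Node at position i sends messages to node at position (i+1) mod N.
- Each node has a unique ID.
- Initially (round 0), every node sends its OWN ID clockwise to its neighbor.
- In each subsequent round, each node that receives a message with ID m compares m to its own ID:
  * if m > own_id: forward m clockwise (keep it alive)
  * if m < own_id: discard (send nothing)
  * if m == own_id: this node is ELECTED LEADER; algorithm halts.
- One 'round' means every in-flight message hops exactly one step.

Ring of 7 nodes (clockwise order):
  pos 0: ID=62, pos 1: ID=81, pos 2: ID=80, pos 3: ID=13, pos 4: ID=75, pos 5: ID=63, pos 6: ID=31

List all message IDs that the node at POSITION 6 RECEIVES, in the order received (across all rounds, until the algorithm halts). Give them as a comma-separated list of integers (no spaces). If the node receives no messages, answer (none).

Round 1: pos1(id81) recv 62: drop; pos2(id80) recv 81: fwd; pos3(id13) recv 80: fwd; pos4(id75) recv 13: drop; pos5(id63) recv 75: fwd; pos6(id31) recv 63: fwd; pos0(id62) recv 31: drop
Round 2: pos3(id13) recv 81: fwd; pos4(id75) recv 80: fwd; pos6(id31) recv 75: fwd; pos0(id62) recv 63: fwd
Round 3: pos4(id75) recv 81: fwd; pos5(id63) recv 80: fwd; pos0(id62) recv 75: fwd; pos1(id81) recv 63: drop
Round 4: pos5(id63) recv 81: fwd; pos6(id31) recv 80: fwd; pos1(id81) recv 75: drop
Round 5: pos6(id31) recv 81: fwd; pos0(id62) recv 80: fwd
Round 6: pos0(id62) recv 81: fwd; pos1(id81) recv 80: drop
Round 7: pos1(id81) recv 81: ELECTED

Answer: 63,75,80,81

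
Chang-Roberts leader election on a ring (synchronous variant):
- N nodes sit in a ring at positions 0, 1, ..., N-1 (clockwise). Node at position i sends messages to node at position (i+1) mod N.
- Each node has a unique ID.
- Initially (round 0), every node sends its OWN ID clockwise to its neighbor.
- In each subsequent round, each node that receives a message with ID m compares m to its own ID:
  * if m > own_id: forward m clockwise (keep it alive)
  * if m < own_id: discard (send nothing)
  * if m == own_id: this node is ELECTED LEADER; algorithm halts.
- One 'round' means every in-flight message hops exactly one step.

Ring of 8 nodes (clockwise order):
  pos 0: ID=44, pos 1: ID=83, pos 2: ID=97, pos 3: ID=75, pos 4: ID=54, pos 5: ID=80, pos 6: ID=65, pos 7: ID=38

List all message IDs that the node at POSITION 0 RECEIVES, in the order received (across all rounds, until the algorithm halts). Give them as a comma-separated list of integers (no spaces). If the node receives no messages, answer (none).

Round 1: pos1(id83) recv 44: drop; pos2(id97) recv 83: drop; pos3(id75) recv 97: fwd; pos4(id54) recv 75: fwd; pos5(id80) recv 54: drop; pos6(id65) recv 80: fwd; pos7(id38) recv 65: fwd; pos0(id44) recv 38: drop
Round 2: pos4(id54) recv 97: fwd; pos5(id80) recv 75: drop; pos7(id38) recv 80: fwd; pos0(id44) recv 65: fwd
Round 3: pos5(id80) recv 97: fwd; pos0(id44) recv 80: fwd; pos1(id83) recv 65: drop
Round 4: pos6(id65) recv 97: fwd; pos1(id83) recv 80: drop
Round 5: pos7(id38) recv 97: fwd
Round 6: pos0(id44) recv 97: fwd
Round 7: pos1(id83) recv 97: fwd
Round 8: pos2(id97) recv 97: ELECTED

Answer: 38,65,80,97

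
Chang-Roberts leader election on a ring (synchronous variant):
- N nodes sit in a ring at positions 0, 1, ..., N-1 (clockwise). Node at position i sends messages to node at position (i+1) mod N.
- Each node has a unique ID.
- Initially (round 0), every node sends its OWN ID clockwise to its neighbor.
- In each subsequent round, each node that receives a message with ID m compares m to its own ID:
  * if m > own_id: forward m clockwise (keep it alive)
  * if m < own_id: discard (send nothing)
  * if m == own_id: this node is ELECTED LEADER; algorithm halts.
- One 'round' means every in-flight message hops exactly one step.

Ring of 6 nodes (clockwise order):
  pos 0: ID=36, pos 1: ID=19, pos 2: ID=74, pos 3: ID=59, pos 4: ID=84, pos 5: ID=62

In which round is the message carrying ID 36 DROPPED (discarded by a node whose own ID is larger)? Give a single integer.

Round 1: pos1(id19) recv 36: fwd; pos2(id74) recv 19: drop; pos3(id59) recv 74: fwd; pos4(id84) recv 59: drop; pos5(id62) recv 84: fwd; pos0(id36) recv 62: fwd
Round 2: pos2(id74) recv 36: drop; pos4(id84) recv 74: drop; pos0(id36) recv 84: fwd; pos1(id19) recv 62: fwd
Round 3: pos1(id19) recv 84: fwd; pos2(id74) recv 62: drop
Round 4: pos2(id74) recv 84: fwd
Round 5: pos3(id59) recv 84: fwd
Round 6: pos4(id84) recv 84: ELECTED
Message ID 36 originates at pos 0; dropped at pos 2 in round 2

Answer: 2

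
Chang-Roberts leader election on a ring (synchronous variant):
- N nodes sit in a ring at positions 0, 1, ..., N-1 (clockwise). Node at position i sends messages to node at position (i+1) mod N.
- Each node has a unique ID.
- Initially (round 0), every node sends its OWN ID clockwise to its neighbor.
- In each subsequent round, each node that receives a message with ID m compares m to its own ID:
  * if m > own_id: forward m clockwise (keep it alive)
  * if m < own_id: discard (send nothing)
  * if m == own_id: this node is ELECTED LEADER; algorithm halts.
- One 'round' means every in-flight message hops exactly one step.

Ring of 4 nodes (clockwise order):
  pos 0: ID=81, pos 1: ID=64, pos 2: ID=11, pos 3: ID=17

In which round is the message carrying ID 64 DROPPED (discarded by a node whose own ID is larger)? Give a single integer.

Round 1: pos1(id64) recv 81: fwd; pos2(id11) recv 64: fwd; pos3(id17) recv 11: drop; pos0(id81) recv 17: drop
Round 2: pos2(id11) recv 81: fwd; pos3(id17) recv 64: fwd
Round 3: pos3(id17) recv 81: fwd; pos0(id81) recv 64: drop
Round 4: pos0(id81) recv 81: ELECTED
Message ID 64 originates at pos 1; dropped at pos 0 in round 3

Answer: 3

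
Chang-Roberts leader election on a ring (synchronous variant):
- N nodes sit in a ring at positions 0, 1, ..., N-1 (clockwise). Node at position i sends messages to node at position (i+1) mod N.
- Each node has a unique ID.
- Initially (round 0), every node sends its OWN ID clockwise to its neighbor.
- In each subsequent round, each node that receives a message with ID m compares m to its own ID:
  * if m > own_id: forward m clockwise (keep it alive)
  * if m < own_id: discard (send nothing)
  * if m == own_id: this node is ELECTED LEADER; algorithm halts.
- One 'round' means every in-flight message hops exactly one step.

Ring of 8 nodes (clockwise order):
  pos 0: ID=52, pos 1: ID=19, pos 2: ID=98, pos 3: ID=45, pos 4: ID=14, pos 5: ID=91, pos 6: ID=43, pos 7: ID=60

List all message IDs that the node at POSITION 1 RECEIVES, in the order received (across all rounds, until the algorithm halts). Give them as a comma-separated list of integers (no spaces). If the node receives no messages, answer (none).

Round 1: pos1(id19) recv 52: fwd; pos2(id98) recv 19: drop; pos3(id45) recv 98: fwd; pos4(id14) recv 45: fwd; pos5(id91) recv 14: drop; pos6(id43) recv 91: fwd; pos7(id60) recv 43: drop; pos0(id52) recv 60: fwd
Round 2: pos2(id98) recv 52: drop; pos4(id14) recv 98: fwd; pos5(id91) recv 45: drop; pos7(id60) recv 91: fwd; pos1(id19) recv 60: fwd
Round 3: pos5(id91) recv 98: fwd; pos0(id52) recv 91: fwd; pos2(id98) recv 60: drop
Round 4: pos6(id43) recv 98: fwd; pos1(id19) recv 91: fwd
Round 5: pos7(id60) recv 98: fwd; pos2(id98) recv 91: drop
Round 6: pos0(id52) recv 98: fwd
Round 7: pos1(id19) recv 98: fwd
Round 8: pos2(id98) recv 98: ELECTED

Answer: 52,60,91,98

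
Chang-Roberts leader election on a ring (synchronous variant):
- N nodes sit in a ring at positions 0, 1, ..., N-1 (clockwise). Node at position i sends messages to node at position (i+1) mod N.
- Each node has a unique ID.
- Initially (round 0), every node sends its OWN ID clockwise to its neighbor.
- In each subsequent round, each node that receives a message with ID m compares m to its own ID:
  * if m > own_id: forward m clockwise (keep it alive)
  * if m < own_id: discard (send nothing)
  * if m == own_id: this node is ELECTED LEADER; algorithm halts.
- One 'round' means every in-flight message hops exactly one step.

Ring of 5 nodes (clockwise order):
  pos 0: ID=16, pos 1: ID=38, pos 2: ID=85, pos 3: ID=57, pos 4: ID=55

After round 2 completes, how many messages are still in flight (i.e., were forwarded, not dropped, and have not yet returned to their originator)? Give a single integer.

Round 1: pos1(id38) recv 16: drop; pos2(id85) recv 38: drop; pos3(id57) recv 85: fwd; pos4(id55) recv 57: fwd; pos0(id16) recv 55: fwd
Round 2: pos4(id55) recv 85: fwd; pos0(id16) recv 57: fwd; pos1(id38) recv 55: fwd
After round 2: 3 messages still in flight

Answer: 3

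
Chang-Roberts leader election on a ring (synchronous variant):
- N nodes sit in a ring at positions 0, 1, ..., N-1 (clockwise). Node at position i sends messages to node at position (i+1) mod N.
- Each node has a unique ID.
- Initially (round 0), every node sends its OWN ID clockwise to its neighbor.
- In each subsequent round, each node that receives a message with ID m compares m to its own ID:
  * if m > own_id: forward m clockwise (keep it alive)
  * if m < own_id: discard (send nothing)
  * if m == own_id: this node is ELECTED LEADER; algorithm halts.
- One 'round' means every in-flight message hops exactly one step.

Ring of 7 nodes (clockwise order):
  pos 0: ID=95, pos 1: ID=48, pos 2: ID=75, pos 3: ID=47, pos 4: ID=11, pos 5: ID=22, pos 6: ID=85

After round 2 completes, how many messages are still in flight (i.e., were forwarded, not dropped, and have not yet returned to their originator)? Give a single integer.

Round 1: pos1(id48) recv 95: fwd; pos2(id75) recv 48: drop; pos3(id47) recv 75: fwd; pos4(id11) recv 47: fwd; pos5(id22) recv 11: drop; pos6(id85) recv 22: drop; pos0(id95) recv 85: drop
Round 2: pos2(id75) recv 95: fwd; pos4(id11) recv 75: fwd; pos5(id22) recv 47: fwd
After round 2: 3 messages still in flight

Answer: 3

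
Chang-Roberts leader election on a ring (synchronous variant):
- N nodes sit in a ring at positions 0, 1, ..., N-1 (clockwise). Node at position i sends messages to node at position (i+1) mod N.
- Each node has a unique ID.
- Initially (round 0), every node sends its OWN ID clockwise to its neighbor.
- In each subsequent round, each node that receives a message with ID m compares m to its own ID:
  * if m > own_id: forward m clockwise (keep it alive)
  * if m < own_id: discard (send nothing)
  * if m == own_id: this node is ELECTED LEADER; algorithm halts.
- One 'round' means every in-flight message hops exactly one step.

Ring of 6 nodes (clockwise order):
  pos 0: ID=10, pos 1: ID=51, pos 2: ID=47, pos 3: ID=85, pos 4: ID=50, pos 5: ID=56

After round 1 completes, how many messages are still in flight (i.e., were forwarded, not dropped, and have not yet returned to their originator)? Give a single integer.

Answer: 3

Derivation:
Round 1: pos1(id51) recv 10: drop; pos2(id47) recv 51: fwd; pos3(id85) recv 47: drop; pos4(id50) recv 85: fwd; pos5(id56) recv 50: drop; pos0(id10) recv 56: fwd
After round 1: 3 messages still in flight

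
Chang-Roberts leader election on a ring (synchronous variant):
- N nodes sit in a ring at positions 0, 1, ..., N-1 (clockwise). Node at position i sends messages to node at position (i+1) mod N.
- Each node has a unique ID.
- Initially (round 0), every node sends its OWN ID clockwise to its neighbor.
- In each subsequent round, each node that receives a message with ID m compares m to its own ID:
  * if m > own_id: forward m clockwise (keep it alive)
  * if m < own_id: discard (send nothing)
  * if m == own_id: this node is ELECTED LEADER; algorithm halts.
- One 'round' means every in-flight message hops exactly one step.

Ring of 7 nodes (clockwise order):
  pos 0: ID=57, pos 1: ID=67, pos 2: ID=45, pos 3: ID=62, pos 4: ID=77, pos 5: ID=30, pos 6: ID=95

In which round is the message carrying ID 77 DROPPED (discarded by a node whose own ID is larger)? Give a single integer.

Answer: 2

Derivation:
Round 1: pos1(id67) recv 57: drop; pos2(id45) recv 67: fwd; pos3(id62) recv 45: drop; pos4(id77) recv 62: drop; pos5(id30) recv 77: fwd; pos6(id95) recv 30: drop; pos0(id57) recv 95: fwd
Round 2: pos3(id62) recv 67: fwd; pos6(id95) recv 77: drop; pos1(id67) recv 95: fwd
Round 3: pos4(id77) recv 67: drop; pos2(id45) recv 95: fwd
Round 4: pos3(id62) recv 95: fwd
Round 5: pos4(id77) recv 95: fwd
Round 6: pos5(id30) recv 95: fwd
Round 7: pos6(id95) recv 95: ELECTED
Message ID 77 originates at pos 4; dropped at pos 6 in round 2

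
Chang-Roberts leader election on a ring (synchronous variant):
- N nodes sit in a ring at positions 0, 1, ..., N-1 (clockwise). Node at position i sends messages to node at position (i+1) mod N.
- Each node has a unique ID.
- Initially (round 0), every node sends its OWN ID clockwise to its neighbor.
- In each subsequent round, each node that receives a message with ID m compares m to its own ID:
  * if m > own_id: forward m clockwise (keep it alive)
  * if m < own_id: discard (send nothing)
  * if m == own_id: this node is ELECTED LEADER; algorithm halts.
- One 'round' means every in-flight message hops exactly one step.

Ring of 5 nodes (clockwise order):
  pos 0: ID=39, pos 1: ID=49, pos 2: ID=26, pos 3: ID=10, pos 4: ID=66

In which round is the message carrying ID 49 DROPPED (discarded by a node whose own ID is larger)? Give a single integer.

Round 1: pos1(id49) recv 39: drop; pos2(id26) recv 49: fwd; pos3(id10) recv 26: fwd; pos4(id66) recv 10: drop; pos0(id39) recv 66: fwd
Round 2: pos3(id10) recv 49: fwd; pos4(id66) recv 26: drop; pos1(id49) recv 66: fwd
Round 3: pos4(id66) recv 49: drop; pos2(id26) recv 66: fwd
Round 4: pos3(id10) recv 66: fwd
Round 5: pos4(id66) recv 66: ELECTED
Message ID 49 originates at pos 1; dropped at pos 4 in round 3

Answer: 3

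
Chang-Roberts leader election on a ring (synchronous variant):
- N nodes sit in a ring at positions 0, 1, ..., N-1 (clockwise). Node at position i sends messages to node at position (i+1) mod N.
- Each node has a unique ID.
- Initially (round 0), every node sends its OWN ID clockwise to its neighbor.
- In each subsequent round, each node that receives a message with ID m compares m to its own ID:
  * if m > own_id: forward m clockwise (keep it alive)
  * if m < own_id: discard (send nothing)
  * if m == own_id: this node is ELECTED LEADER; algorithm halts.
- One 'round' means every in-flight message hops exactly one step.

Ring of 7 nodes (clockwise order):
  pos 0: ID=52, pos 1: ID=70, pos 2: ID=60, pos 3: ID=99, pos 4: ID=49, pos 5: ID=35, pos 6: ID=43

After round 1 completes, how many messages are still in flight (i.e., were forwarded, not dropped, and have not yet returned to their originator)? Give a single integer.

Answer: 3

Derivation:
Round 1: pos1(id70) recv 52: drop; pos2(id60) recv 70: fwd; pos3(id99) recv 60: drop; pos4(id49) recv 99: fwd; pos5(id35) recv 49: fwd; pos6(id43) recv 35: drop; pos0(id52) recv 43: drop
After round 1: 3 messages still in flight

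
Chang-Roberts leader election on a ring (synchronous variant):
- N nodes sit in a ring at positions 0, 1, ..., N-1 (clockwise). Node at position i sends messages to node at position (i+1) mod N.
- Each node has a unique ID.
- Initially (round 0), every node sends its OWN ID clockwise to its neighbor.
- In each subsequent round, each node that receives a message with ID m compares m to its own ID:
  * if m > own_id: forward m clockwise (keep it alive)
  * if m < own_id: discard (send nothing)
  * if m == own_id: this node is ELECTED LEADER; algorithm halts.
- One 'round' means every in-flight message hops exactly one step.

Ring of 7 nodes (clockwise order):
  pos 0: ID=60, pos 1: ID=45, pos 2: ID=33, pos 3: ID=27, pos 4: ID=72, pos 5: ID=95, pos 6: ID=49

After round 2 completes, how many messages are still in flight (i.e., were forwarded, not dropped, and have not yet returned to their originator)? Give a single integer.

Answer: 3

Derivation:
Round 1: pos1(id45) recv 60: fwd; pos2(id33) recv 45: fwd; pos3(id27) recv 33: fwd; pos4(id72) recv 27: drop; pos5(id95) recv 72: drop; pos6(id49) recv 95: fwd; pos0(id60) recv 49: drop
Round 2: pos2(id33) recv 60: fwd; pos3(id27) recv 45: fwd; pos4(id72) recv 33: drop; pos0(id60) recv 95: fwd
After round 2: 3 messages still in flight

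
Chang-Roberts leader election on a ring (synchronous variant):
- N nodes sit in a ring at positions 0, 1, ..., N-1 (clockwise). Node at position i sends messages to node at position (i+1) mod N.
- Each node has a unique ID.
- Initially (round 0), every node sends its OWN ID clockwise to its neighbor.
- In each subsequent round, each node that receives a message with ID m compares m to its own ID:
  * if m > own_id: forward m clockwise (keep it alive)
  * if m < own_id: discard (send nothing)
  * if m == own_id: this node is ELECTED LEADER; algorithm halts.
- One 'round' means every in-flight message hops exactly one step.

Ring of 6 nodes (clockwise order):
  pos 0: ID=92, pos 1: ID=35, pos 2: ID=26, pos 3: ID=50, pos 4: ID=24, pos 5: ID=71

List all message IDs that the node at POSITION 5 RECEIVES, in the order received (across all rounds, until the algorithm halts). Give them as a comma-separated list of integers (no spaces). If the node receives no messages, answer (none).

Round 1: pos1(id35) recv 92: fwd; pos2(id26) recv 35: fwd; pos3(id50) recv 26: drop; pos4(id24) recv 50: fwd; pos5(id71) recv 24: drop; pos0(id92) recv 71: drop
Round 2: pos2(id26) recv 92: fwd; pos3(id50) recv 35: drop; pos5(id71) recv 50: drop
Round 3: pos3(id50) recv 92: fwd
Round 4: pos4(id24) recv 92: fwd
Round 5: pos5(id71) recv 92: fwd
Round 6: pos0(id92) recv 92: ELECTED

Answer: 24,50,92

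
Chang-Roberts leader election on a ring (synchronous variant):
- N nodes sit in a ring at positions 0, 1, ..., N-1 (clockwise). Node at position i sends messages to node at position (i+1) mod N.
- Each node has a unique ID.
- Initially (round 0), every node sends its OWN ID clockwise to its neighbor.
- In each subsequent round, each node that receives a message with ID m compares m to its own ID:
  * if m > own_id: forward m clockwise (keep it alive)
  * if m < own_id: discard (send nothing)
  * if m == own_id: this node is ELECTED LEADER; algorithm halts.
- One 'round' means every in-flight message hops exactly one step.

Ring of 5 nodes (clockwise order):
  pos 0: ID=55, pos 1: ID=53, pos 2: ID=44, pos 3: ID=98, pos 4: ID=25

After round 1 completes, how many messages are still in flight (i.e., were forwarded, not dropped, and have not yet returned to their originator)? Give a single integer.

Answer: 3

Derivation:
Round 1: pos1(id53) recv 55: fwd; pos2(id44) recv 53: fwd; pos3(id98) recv 44: drop; pos4(id25) recv 98: fwd; pos0(id55) recv 25: drop
After round 1: 3 messages still in flight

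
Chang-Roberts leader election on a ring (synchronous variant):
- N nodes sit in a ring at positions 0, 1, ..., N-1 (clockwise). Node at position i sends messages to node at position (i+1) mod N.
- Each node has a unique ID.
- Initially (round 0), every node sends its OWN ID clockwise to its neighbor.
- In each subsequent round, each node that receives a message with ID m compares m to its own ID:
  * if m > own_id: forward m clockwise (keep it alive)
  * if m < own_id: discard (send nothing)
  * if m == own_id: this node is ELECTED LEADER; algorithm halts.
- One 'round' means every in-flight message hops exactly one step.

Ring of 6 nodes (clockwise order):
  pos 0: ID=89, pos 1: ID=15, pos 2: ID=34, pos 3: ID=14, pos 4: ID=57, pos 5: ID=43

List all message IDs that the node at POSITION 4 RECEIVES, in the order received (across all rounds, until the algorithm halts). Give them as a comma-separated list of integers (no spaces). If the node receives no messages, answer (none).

Round 1: pos1(id15) recv 89: fwd; pos2(id34) recv 15: drop; pos3(id14) recv 34: fwd; pos4(id57) recv 14: drop; pos5(id43) recv 57: fwd; pos0(id89) recv 43: drop
Round 2: pos2(id34) recv 89: fwd; pos4(id57) recv 34: drop; pos0(id89) recv 57: drop
Round 3: pos3(id14) recv 89: fwd
Round 4: pos4(id57) recv 89: fwd
Round 5: pos5(id43) recv 89: fwd
Round 6: pos0(id89) recv 89: ELECTED

Answer: 14,34,89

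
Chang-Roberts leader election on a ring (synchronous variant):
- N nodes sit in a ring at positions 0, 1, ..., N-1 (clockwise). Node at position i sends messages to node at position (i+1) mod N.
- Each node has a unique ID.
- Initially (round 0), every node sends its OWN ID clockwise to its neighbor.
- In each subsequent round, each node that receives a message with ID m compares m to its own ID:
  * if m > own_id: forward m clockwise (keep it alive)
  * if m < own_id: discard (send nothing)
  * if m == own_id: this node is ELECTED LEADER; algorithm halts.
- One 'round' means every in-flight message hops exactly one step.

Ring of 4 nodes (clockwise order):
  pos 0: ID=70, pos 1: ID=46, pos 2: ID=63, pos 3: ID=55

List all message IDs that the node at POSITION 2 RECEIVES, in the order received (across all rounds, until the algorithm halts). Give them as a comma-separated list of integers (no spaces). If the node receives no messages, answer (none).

Answer: 46,70

Derivation:
Round 1: pos1(id46) recv 70: fwd; pos2(id63) recv 46: drop; pos3(id55) recv 63: fwd; pos0(id70) recv 55: drop
Round 2: pos2(id63) recv 70: fwd; pos0(id70) recv 63: drop
Round 3: pos3(id55) recv 70: fwd
Round 4: pos0(id70) recv 70: ELECTED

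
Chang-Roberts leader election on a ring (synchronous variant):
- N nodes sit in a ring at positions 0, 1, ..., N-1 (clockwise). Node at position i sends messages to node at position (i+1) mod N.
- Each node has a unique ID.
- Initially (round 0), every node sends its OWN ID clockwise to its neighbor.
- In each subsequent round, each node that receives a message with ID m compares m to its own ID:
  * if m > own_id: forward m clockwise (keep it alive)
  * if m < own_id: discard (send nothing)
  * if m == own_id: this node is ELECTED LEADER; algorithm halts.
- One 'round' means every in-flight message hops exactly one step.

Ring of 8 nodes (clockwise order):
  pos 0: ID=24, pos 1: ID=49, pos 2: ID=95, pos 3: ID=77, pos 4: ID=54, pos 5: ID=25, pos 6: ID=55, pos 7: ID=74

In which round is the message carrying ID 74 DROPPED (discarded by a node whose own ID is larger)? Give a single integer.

Answer: 3

Derivation:
Round 1: pos1(id49) recv 24: drop; pos2(id95) recv 49: drop; pos3(id77) recv 95: fwd; pos4(id54) recv 77: fwd; pos5(id25) recv 54: fwd; pos6(id55) recv 25: drop; pos7(id74) recv 55: drop; pos0(id24) recv 74: fwd
Round 2: pos4(id54) recv 95: fwd; pos5(id25) recv 77: fwd; pos6(id55) recv 54: drop; pos1(id49) recv 74: fwd
Round 3: pos5(id25) recv 95: fwd; pos6(id55) recv 77: fwd; pos2(id95) recv 74: drop
Round 4: pos6(id55) recv 95: fwd; pos7(id74) recv 77: fwd
Round 5: pos7(id74) recv 95: fwd; pos0(id24) recv 77: fwd
Round 6: pos0(id24) recv 95: fwd; pos1(id49) recv 77: fwd
Round 7: pos1(id49) recv 95: fwd; pos2(id95) recv 77: drop
Round 8: pos2(id95) recv 95: ELECTED
Message ID 74 originates at pos 7; dropped at pos 2 in round 3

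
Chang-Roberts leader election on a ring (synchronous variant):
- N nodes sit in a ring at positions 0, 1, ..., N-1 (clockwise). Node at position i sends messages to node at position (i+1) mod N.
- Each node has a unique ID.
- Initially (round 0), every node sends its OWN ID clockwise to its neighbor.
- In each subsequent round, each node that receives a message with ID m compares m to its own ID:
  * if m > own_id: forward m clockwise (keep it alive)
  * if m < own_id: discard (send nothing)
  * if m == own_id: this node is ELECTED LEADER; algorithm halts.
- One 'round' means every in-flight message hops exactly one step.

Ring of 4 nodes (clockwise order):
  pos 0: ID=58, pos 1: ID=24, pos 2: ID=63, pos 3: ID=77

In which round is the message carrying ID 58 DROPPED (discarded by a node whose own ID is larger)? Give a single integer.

Round 1: pos1(id24) recv 58: fwd; pos2(id63) recv 24: drop; pos3(id77) recv 63: drop; pos0(id58) recv 77: fwd
Round 2: pos2(id63) recv 58: drop; pos1(id24) recv 77: fwd
Round 3: pos2(id63) recv 77: fwd
Round 4: pos3(id77) recv 77: ELECTED
Message ID 58 originates at pos 0; dropped at pos 2 in round 2

Answer: 2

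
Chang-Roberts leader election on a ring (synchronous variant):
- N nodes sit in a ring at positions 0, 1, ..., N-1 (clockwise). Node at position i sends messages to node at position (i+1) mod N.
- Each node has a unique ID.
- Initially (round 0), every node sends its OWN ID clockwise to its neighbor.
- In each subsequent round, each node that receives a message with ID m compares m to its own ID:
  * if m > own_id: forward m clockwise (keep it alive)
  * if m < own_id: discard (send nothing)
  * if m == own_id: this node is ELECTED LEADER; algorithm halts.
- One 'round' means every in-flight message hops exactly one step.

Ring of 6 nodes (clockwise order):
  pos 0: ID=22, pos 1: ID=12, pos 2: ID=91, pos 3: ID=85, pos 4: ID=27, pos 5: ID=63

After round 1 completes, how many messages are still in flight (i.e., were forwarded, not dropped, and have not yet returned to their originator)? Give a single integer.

Answer: 4

Derivation:
Round 1: pos1(id12) recv 22: fwd; pos2(id91) recv 12: drop; pos3(id85) recv 91: fwd; pos4(id27) recv 85: fwd; pos5(id63) recv 27: drop; pos0(id22) recv 63: fwd
After round 1: 4 messages still in flight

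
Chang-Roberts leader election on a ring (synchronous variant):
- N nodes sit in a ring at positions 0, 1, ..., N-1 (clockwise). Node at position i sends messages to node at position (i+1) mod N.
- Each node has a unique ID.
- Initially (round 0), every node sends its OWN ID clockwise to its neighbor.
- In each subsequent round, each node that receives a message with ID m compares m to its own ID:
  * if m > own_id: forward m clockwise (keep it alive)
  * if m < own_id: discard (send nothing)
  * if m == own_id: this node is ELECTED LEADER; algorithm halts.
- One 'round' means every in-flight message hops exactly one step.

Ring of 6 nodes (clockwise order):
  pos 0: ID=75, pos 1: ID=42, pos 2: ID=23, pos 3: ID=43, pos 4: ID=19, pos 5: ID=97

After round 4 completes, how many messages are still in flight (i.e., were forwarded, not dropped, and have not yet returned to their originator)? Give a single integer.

Answer: 2

Derivation:
Round 1: pos1(id42) recv 75: fwd; pos2(id23) recv 42: fwd; pos3(id43) recv 23: drop; pos4(id19) recv 43: fwd; pos5(id97) recv 19: drop; pos0(id75) recv 97: fwd
Round 2: pos2(id23) recv 75: fwd; pos3(id43) recv 42: drop; pos5(id97) recv 43: drop; pos1(id42) recv 97: fwd
Round 3: pos3(id43) recv 75: fwd; pos2(id23) recv 97: fwd
Round 4: pos4(id19) recv 75: fwd; pos3(id43) recv 97: fwd
After round 4: 2 messages still in flight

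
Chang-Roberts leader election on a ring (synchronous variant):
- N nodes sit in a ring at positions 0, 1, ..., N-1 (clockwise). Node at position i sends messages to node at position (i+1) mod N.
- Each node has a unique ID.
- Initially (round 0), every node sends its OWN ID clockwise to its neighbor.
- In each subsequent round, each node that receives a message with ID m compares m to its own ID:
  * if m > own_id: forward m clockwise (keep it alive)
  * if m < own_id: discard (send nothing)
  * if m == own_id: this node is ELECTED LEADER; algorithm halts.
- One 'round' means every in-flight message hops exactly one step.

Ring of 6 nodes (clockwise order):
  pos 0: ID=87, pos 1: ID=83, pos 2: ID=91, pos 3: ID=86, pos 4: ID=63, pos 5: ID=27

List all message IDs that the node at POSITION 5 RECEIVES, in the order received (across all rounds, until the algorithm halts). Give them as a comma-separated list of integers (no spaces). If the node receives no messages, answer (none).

Round 1: pos1(id83) recv 87: fwd; pos2(id91) recv 83: drop; pos3(id86) recv 91: fwd; pos4(id63) recv 86: fwd; pos5(id27) recv 63: fwd; pos0(id87) recv 27: drop
Round 2: pos2(id91) recv 87: drop; pos4(id63) recv 91: fwd; pos5(id27) recv 86: fwd; pos0(id87) recv 63: drop
Round 3: pos5(id27) recv 91: fwd; pos0(id87) recv 86: drop
Round 4: pos0(id87) recv 91: fwd
Round 5: pos1(id83) recv 91: fwd
Round 6: pos2(id91) recv 91: ELECTED

Answer: 63,86,91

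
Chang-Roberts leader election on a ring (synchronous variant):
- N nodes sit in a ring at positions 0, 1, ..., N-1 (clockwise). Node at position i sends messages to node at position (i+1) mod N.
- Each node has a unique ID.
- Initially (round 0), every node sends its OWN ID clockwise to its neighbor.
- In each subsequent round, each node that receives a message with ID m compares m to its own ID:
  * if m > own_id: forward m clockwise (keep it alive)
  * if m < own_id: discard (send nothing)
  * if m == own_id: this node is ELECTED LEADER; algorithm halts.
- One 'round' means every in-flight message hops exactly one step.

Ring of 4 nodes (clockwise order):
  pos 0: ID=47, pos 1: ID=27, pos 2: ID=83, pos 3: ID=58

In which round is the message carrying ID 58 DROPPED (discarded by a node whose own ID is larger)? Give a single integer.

Round 1: pos1(id27) recv 47: fwd; pos2(id83) recv 27: drop; pos3(id58) recv 83: fwd; pos0(id47) recv 58: fwd
Round 2: pos2(id83) recv 47: drop; pos0(id47) recv 83: fwd; pos1(id27) recv 58: fwd
Round 3: pos1(id27) recv 83: fwd; pos2(id83) recv 58: drop
Round 4: pos2(id83) recv 83: ELECTED
Message ID 58 originates at pos 3; dropped at pos 2 in round 3

Answer: 3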